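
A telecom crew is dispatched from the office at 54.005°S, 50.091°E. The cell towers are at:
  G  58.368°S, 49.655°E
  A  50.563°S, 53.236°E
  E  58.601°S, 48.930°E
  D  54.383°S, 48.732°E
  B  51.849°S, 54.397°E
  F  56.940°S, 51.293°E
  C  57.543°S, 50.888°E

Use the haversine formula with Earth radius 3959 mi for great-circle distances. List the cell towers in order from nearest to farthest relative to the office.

D, F, B, C, A, G, E

Computing each great-circle distance from 54.005°S, 50.091°E:
D 54.383°S, 48.732°E: 60.8 mi
F 56.940°S, 51.293°E: 208.2 mi
B 51.849°S, 54.397°E: 233.1 mi
C 57.543°S, 50.888°E: 246.4 mi
A 50.563°S, 53.236°E: 272.4 mi
G 58.368°S, 49.655°E: 301.9 mi
E 58.601°S, 48.930°E: 320.7 mi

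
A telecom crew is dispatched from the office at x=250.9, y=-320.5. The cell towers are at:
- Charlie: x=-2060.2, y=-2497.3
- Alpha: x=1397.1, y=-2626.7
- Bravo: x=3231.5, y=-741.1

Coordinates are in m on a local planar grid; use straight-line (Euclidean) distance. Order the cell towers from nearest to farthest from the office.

Alpha, Bravo, Charlie

Computing each straight-line distance from x=250.9, y=-320.5:
Alpha x=1397.1, y=-2626.7: 2575.3 m
Bravo x=3231.5, y=-741.1: 3010.1 m
Charlie x=-2060.2, y=-2497.3: 3174.8 m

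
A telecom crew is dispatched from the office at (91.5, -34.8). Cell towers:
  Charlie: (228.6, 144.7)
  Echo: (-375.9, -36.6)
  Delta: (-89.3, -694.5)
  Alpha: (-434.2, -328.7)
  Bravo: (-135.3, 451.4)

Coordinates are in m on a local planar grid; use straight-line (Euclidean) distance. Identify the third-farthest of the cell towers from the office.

Distance to each, sorted:
Delta: 684.0 m
Alpha: 602.3 m
Bravo: 536.5 m
Echo: 467.4 m
Charlie: 225.9 m
The third-farthest is Bravo at 536.5 m.

Bravo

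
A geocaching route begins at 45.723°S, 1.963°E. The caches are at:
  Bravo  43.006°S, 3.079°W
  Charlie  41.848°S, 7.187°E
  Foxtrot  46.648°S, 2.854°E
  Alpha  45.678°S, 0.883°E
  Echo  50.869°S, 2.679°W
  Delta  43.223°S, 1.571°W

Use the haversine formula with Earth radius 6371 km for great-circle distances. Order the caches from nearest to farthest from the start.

Alpha, Foxtrot, Delta, Bravo, Charlie, Echo

Distances from the start:
Alpha 45.678°S, 0.883°E: 84.0 km
Foxtrot 46.648°S, 2.854°E: 123.6 km
Delta 43.223°S, 1.571°W: 394.8 km
Bravo 43.006°S, 3.079°W: 501.8 km
Charlie 41.848°S, 7.187°E: 601.0 km
Echo 50.869°S, 2.679°W: 667.0 km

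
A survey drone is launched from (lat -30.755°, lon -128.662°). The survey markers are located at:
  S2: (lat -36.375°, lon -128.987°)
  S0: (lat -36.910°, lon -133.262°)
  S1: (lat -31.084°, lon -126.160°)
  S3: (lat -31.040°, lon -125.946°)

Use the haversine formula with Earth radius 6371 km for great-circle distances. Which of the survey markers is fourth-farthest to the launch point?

S1

Distance to each, sorted:
S0: 805.3 km
S2: 625.6 km
S3: 261.1 km
S1: 241.5 km
The fourth-farthest is S1 at 241.5 km.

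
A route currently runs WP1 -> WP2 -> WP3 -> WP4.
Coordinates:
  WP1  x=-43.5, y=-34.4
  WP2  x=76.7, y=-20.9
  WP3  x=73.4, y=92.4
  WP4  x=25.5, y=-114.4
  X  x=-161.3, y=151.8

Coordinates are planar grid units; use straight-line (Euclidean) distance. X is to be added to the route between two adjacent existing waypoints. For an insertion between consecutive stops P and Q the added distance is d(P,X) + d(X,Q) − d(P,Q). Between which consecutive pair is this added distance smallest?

between WP3 and WP4

Added distance for inserting X between each consecutive pair:
WP1–WP2: 393.4
WP2–WP3: 422.8
WP3–WP4: 355.0
Smallest added distance is 355.0, inserting between WP3 and WP4.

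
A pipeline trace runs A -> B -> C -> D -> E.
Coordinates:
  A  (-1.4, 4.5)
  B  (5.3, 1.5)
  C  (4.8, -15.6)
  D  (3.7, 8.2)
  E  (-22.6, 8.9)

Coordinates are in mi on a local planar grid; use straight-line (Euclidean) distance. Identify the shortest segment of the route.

A–B

Leg distances:
A→B: 7.3 mi
B→C: 17.1 mi
C→D: 23.8 mi
D→E: 26.3 mi
The shortest leg is A–B at 7.3 mi.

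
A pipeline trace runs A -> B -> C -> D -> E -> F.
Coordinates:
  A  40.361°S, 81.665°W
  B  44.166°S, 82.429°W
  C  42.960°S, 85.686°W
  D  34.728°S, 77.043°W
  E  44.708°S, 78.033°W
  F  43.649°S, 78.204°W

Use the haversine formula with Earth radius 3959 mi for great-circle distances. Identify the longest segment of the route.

C–D

Leg distances:
A→B: 265.8 mi
B→C: 183.1 mi
C→D: 733.9 mi
D→E: 691.6 mi
E→F: 73.7 mi
The longest leg is C–D at 733.9 mi.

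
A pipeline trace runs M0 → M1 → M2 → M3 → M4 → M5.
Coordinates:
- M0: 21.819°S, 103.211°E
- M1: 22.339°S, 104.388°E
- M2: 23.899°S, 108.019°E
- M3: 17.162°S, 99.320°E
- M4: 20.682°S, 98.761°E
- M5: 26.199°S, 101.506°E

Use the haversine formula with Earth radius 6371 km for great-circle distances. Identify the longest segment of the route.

Leg distances:
M0→M1: 134.4 km
M1→M2: 409.8 km
M2→M3: 1174.8 km
M3→M4: 395.8 km
M4→M5: 674.3 km
The longest leg is M2–M3 at 1174.8 km.

M2–M3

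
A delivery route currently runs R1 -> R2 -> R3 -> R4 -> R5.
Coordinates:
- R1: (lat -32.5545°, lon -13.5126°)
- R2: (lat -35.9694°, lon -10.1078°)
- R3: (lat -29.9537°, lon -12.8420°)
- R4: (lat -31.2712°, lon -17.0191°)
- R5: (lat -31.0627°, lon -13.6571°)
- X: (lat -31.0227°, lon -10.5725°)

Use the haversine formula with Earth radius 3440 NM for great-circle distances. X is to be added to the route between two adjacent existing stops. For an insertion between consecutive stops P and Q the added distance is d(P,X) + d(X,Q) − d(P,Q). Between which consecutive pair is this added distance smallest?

Added distance for inserting X between each consecutive pair:
R1–R2: 208.3 NM
R2–R3: 45.2 NM
R3–R4: 235.5 NM
R4–R5: 317.1 NM
Smallest added distance is 45.2 NM, inserting between R2 and R3.

between R2 and R3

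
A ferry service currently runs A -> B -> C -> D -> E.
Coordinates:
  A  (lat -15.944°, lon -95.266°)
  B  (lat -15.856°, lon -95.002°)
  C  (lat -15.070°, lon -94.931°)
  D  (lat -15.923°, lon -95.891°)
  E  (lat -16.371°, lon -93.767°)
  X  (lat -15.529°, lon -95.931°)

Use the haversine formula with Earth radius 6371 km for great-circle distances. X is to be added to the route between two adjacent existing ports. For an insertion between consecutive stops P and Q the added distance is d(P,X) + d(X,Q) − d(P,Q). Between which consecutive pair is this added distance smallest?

between C and D

Added distance for inserting X between each consecutive pair:
A–B: 160.8 km
B–C: 136.9 km
C–D: 22.9 km
D–E: 61.3 km
Smallest added distance is 22.9 km, inserting between C and D.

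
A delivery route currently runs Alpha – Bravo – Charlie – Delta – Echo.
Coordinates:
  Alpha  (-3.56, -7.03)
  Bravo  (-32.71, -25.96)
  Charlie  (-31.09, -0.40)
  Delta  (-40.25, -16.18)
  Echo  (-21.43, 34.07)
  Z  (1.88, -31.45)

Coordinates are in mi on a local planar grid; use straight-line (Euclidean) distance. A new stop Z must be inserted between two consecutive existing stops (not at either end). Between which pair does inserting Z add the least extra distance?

between Alpha and Bravo

Added distance for inserting Z between each consecutive pair:
Alpha–Bravo: 25.3 mi
Bravo–Charlie: 54.7 mi
Charlie–Delta: 71.9 mi
Delta–Echo: 60.7 mi
Smallest added distance is 25.3 mi, inserting between Alpha and Bravo.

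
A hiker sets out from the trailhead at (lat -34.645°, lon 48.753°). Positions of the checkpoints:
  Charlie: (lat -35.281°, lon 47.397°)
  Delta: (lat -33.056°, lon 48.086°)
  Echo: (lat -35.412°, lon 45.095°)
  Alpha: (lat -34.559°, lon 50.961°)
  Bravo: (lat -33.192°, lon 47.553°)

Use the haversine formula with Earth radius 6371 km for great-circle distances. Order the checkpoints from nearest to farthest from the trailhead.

Distances from the trailhead:
Charlie (lat -35.281°, lon 47.397°): 142.4 km
Delta (lat -33.056°, lon 48.086°): 187.1 km
Bravo (lat -33.192°, lon 47.553°): 195.9 km
Alpha (lat -34.559°, lon 50.961°): 202.3 km
Echo (lat -35.412°, lon 45.095°): 343.8 km

Charlie, Delta, Bravo, Alpha, Echo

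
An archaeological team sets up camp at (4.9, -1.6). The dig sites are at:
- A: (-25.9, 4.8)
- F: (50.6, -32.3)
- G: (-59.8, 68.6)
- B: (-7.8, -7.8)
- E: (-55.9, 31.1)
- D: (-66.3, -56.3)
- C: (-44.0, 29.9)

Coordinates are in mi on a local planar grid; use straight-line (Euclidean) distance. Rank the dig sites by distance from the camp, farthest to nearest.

Distance from the camp at (4.9, -1.6) to each:
G (-59.8, 68.6): 95.5 mi
D (-66.3, -56.3): 89.8 mi
E (-55.9, 31.1): 69.0 mi
C (-44.0, 29.9): 58.2 mi
F (50.6, -32.3): 55.1 mi
A (-25.9, 4.8): 31.5 mi
B (-7.8, -7.8): 14.1 mi

G, D, E, C, F, A, B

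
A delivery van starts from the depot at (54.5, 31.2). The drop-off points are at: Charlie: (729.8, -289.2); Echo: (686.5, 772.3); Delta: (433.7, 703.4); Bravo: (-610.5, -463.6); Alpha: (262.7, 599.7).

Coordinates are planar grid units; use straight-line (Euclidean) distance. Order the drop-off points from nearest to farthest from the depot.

Distances from the depot:
Alpha (262.7, 599.7): 605.4
Charlie (729.8, -289.2): 747.5
Delta (433.7, 703.4): 771.8
Bravo (-610.5, -463.6): 828.9
Echo (686.5, 772.3): 974.0

Alpha, Charlie, Delta, Bravo, Echo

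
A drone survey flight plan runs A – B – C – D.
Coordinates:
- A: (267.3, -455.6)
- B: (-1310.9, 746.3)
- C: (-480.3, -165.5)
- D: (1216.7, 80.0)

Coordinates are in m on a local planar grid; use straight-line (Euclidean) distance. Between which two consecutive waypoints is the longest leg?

Leg distances:
A→B: 1983.8 m
B→C: 1233.4 m
C→D: 1714.7 m
The longest leg is A–B at 1983.8 m.

A–B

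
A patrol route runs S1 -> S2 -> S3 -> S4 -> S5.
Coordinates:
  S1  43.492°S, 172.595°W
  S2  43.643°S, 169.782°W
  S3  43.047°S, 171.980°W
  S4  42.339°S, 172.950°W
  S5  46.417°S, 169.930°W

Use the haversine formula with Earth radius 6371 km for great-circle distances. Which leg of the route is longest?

Leg distances:
S1→S2: 227.2 km
S2→S3: 189.7 km
S3→S4: 111.7 km
S4→S5: 513.0 km
The longest leg is S4–S5 at 513.0 km.

S4–S5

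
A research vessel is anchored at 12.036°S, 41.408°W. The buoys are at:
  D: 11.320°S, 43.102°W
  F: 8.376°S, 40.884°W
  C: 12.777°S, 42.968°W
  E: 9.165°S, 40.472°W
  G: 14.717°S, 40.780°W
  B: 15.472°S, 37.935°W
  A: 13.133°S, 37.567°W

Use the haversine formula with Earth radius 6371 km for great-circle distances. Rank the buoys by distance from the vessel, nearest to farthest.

Computing each great-circle distance from 12.036°S, 41.408°W:
C 12.777°S, 42.968°W: 188.4 km
D 11.320°S, 43.102°W: 200.9 km
G 14.717°S, 40.780°W: 305.8 km
E 9.165°S, 40.472°W: 335.2 km
F 8.376°S, 40.884°W: 411.0 km
A 13.133°S, 37.567°W: 434.3 km
B 15.472°S, 37.935°W: 535.4 km

C, D, G, E, F, A, B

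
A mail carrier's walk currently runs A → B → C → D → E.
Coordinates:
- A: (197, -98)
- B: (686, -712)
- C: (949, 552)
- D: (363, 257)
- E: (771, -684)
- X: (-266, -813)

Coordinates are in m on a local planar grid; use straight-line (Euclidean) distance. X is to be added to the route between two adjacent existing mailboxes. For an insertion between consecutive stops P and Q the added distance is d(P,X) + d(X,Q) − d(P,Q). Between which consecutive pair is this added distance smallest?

between A and B

Added distance for inserting X between each consecutive pair:
A–B: 1024.2 m
B–C: 1493.7 m
C–D: 2412.5 m
D–E: 1260.5 m
Smallest added distance is 1024.2 m, inserting between A and B.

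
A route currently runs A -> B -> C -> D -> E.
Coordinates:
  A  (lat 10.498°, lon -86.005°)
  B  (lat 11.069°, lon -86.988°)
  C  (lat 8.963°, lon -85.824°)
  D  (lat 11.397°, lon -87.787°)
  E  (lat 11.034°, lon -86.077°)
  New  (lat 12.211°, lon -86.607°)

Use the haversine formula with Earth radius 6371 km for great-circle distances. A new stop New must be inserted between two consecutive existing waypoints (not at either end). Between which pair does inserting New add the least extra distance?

Added distance for inserting New between each consecutive pair:
A–B: 210.3 km
B–C: 238.1 km
C–D: 182.7 km
D–E: 109.3 km
Smallest added distance is 109.3 km, inserting between D and E.

between D and E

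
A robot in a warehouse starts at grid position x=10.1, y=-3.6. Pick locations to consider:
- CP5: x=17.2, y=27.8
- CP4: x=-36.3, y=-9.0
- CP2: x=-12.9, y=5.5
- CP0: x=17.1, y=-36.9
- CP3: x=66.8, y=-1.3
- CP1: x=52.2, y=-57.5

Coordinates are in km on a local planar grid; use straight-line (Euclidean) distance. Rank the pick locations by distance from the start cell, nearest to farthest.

CP2, CP5, CP0, CP4, CP3, CP1

Computing each straight-line distance from x=10.1, y=-3.6:
CP2 x=-12.9, y=5.5: 24.7 km
CP5 x=17.2, y=27.8: 32.2 km
CP0 x=17.1, y=-36.9: 34.0 km
CP4 x=-36.3, y=-9.0: 46.7 km
CP3 x=66.8, y=-1.3: 56.7 km
CP1 x=52.2, y=-57.5: 68.4 km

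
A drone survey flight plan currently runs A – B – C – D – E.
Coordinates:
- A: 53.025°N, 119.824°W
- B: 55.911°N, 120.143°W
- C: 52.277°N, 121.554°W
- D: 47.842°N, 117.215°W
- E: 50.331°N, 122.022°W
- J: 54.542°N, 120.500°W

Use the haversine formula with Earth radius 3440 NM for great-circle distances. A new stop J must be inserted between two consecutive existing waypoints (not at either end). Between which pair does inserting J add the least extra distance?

between B and C

Added distance for inserting J between each consecutive pair:
A–B: 3.6 NM
B–C: 0.5 NM
C–D: 247.5 NM
D–E: 438.7 NM
Smallest added distance is 0.5 NM, inserting between B and C.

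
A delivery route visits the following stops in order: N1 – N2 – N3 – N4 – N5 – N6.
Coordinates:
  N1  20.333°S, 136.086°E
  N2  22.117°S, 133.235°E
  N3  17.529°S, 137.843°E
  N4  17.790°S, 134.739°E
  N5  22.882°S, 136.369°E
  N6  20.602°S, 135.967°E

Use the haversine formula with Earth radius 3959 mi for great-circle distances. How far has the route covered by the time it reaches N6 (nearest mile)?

1389 mi

Leg distances:
N1→N2: 221.2 mi  (cumulative 221.2 mi)
N2→N3: 436.1 mi  (cumulative 657.2 mi)
N3→N4: 205.2 mi  (cumulative 862.4 mi)
N4→N5: 367.3 mi  (cumulative 1229.7 mi)
N5→N6: 159.6 mi  (cumulative 1389.4 mi)
Cumulative distance at N6 ≈ 1389 mi.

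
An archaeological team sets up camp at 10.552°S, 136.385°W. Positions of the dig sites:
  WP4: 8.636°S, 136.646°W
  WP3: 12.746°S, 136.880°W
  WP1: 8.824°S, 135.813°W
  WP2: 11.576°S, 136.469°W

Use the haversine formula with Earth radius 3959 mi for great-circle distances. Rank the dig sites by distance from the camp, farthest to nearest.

Distance from the camp at 10.552°S, 136.385°W to each:
WP3 12.746°S, 136.880°W: 155.3 mi
WP4 8.636°S, 136.646°W: 133.6 mi
WP1 8.824°S, 135.813°W: 125.6 mi
WP2 11.576°S, 136.469°W: 71.0 mi

WP3, WP4, WP1, WP2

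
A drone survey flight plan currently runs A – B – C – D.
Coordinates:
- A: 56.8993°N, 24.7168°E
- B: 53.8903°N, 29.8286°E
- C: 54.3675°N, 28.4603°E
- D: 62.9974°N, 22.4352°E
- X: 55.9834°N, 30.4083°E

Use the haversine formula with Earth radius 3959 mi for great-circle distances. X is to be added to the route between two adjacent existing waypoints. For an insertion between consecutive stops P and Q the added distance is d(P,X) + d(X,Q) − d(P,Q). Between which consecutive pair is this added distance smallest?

between C and D

Added distance for inserting X between each consecutive pair:
A–B: 84.0 mi
B–C: 217.5 mi
C–D: 60.5 mi
Smallest added distance is 60.5 mi, inserting between C and D.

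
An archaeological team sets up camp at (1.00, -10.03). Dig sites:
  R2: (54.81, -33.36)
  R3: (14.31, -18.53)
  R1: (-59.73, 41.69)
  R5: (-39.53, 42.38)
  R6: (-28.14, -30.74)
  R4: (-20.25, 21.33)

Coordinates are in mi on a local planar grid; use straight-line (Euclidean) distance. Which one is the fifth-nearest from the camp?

Distance to each, sorted:
R3: 15.8 mi
R6: 35.7 mi
R4: 37.9 mi
R2: 58.6 mi
R5: 66.3 mi
R1: 79.8 mi
The fifth-nearest is R5 at 66.3 mi.

R5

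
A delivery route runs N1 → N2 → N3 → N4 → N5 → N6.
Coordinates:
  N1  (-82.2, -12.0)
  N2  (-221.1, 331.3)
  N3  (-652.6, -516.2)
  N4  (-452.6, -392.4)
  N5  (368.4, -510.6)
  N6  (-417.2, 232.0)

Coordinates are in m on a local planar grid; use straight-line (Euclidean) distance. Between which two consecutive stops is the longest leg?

Leg distances:
N1→N2: 370.3 m
N2→N3: 951.0 m
N3→N4: 235.2 m
N4→N5: 829.5 m
N5→N6: 1081.0 m
The longest leg is N5–N6 at 1081.0 m.

N5–N6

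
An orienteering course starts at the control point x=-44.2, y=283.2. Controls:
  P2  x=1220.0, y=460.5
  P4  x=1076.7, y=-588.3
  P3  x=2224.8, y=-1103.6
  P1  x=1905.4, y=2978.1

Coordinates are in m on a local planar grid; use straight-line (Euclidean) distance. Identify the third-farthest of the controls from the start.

Distance to each, sorted:
P1: 3326.2 m
P3: 2659.2 m
P4: 1419.8 m
P2: 1276.6 m
The third-farthest is P4 at 1419.8 m.

P4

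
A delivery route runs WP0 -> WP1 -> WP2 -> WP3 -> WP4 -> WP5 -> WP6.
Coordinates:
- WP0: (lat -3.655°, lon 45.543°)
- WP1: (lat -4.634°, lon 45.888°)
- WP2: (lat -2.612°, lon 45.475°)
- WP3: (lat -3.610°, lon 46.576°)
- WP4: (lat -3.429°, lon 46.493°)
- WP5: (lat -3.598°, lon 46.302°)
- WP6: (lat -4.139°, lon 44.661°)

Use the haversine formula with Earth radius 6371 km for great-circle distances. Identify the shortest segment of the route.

Leg distances:
WP0→WP1: 115.4 km
WP1→WP2: 229.5 km
WP2→WP3: 165.1 km
WP3→WP4: 22.1 km
WP4→WP5: 28.3 km
WP5→WP6: 191.7 km
The shortest leg is WP3–WP4 at 22.1 km.

WP3–WP4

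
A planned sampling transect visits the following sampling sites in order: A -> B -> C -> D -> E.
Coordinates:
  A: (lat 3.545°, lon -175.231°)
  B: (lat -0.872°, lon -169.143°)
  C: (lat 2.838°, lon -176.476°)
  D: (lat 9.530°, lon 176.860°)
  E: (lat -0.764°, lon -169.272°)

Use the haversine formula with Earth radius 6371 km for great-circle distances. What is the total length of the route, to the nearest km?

4712 km

Leg distances:
A→B: 836.1 km  (cumulative 836.1 km)
B→C: 913.6 km  (cumulative 1749.6 km)
C→D: 1046.8 km  (cumulative 2796.4 km)
D→E: 1915.1 km  (cumulative 4711.6 km)
Total route length ≈ 4712 km.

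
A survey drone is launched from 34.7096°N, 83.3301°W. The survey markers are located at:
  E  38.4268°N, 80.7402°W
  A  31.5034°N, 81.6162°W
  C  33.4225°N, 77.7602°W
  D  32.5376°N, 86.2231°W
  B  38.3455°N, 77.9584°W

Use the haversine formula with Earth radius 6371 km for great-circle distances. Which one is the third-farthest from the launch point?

Distances from the launch point (34.7096°N, 83.3301°W):
B: 627.3 km
C: 532.6 km
E: 473.6 km
A: 390.6 km
D: 360.6 km
The third-farthest is E at 473.6 km.

E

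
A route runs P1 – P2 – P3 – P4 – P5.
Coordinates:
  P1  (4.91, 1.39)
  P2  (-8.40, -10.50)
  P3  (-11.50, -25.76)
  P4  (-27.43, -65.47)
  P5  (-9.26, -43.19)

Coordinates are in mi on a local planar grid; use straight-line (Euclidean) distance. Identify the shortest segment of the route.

P2–P3

Leg distances:
P1→P2: 17.8 mi
P2→P3: 15.6 mi
P3→P4: 42.8 mi
P4→P5: 28.7 mi
The shortest leg is P2–P3 at 15.6 mi.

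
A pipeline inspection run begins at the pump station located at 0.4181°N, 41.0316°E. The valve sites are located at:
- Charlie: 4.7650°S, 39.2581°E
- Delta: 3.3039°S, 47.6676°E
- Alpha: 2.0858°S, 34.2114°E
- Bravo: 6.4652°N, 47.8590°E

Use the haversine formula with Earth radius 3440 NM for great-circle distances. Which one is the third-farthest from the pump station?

Distances from the pump station (0.4181°N, 41.0316°E):
Bravo: 546.9 NM
Delta: 456.6 NM
Alpha: 436.1 NM
Charlie: 328.9 NM
The third-farthest is Alpha at 436.1 NM.

Alpha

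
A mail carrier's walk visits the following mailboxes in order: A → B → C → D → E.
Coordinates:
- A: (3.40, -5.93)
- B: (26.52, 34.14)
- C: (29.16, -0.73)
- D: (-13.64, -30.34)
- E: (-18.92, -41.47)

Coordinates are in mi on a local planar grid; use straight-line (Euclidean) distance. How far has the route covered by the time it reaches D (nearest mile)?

Leg distances:
A→B: 46.3 mi  (cumulative 46.3 mi)
B→C: 35.0 mi  (cumulative 81.2 mi)
C→D: 52.0 mi  (cumulative 133.3 mi)
Cumulative distance at D ≈ 133 mi.

133 mi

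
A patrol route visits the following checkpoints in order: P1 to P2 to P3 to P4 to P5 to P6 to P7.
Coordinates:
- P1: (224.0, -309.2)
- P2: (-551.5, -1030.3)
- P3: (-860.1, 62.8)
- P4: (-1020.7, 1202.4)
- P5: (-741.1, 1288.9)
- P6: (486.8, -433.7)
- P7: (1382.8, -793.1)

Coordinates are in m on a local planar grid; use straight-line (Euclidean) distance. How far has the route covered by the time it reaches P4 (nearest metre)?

3346 m

Leg distances:
P1→P2: 1059.0 m  (cumulative 1059.0 m)
P2→P3: 1135.8 m  (cumulative 2194.8 m)
P3→P4: 1150.9 m  (cumulative 3345.6 m)
Cumulative distance at P4 ≈ 3346 m.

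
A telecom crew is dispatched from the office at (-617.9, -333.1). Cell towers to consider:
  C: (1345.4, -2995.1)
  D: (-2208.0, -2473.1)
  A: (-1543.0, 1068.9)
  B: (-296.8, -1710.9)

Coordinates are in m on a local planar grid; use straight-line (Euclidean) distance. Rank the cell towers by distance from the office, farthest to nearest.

Distance from the office at (-617.9, -333.1) to each:
C (1345.4, -2995.1): 3307.7 m
D (-2208.0, -2473.1): 2666.1 m
A (-1543.0, 1068.9): 1679.7 m
B (-296.8, -1710.9): 1414.7 m

C, D, A, B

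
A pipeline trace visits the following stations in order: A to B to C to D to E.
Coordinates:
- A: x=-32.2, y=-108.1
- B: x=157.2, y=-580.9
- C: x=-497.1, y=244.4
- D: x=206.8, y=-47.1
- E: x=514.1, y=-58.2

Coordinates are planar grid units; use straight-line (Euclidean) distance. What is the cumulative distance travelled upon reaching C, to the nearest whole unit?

Leg distances:
A→B: 509.3  (cumulative 509.3)
B→C: 1053.2  (cumulative 1562.5)
Cumulative distance at C ≈ 1563.

1563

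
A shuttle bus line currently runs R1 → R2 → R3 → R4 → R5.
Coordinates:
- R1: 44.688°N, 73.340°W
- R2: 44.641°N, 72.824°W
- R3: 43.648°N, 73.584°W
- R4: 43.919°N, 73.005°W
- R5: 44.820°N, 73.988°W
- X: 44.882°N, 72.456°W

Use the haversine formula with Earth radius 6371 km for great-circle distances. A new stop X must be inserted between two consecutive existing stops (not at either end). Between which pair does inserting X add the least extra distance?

Added distance for inserting X between each consecutive pair:
R1–R2: 71.4 km
R2–R3: 77.5 km
R3–R4: 224.2 km
R4–R5: 109.5 km
Smallest added distance is 71.4 km, inserting between R1 and R2.

between R1 and R2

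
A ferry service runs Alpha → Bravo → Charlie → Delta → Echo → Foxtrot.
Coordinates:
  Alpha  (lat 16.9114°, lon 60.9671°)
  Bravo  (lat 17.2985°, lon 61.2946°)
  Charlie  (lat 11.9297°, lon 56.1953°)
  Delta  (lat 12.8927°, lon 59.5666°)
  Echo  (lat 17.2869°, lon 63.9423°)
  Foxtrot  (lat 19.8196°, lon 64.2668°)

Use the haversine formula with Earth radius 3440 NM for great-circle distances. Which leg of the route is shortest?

Alpha–Bravo

Leg distances:
Alpha→Bravo: 29.9 NM
Bravo→Charlie: 437.7 NM
Charlie→Delta: 206.0 NM
Delta→Echo: 365.9 NM
Echo→Foxtrot: 153.2 NM
The shortest leg is Alpha–Bravo at 29.9 NM.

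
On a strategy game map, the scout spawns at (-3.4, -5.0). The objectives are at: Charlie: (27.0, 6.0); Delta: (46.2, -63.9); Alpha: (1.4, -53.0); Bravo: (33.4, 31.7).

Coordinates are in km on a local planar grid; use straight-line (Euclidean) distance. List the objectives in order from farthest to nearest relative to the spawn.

Distances from the spawn:
Delta (46.2, -63.9): 77.0 km
Bravo (33.4, 31.7): 52.0 km
Alpha (1.4, -53.0): 48.2 km
Charlie (27.0, 6.0): 32.3 km

Delta, Bravo, Alpha, Charlie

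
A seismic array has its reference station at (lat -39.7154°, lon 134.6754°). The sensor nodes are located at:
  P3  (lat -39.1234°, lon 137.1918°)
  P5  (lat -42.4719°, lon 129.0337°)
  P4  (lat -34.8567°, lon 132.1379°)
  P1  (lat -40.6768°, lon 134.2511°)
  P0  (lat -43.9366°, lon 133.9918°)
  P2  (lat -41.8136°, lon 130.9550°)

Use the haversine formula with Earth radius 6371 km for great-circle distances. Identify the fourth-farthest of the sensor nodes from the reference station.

Distance to each, sorted:
P4: 585.0 km
P5: 563.2 km
P0: 472.8 km
P2: 390.6 km
P3: 226.0 km
P1: 112.8 km
The fourth-farthest is P2 at 390.6 km.

P2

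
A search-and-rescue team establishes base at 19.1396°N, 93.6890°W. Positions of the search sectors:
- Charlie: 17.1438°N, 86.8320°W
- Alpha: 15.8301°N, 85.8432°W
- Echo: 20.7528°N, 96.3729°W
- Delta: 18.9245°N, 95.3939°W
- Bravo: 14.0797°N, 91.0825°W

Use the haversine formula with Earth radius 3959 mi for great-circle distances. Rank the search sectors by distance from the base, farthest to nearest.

Alpha, Charlie, Bravo, Echo, Delta

Computing each great-circle distance from 19.1396°N, 93.6890°W:
Alpha 15.8301°N, 85.8432°W: 565.3 mi
Charlie 17.1438°N, 86.8320°W: 470.8 mi
Bravo 14.0797°N, 91.0825°W: 389.9 mi
Echo 20.7528°N, 96.3729°W: 206.9 mi
Delta 18.9245°N, 95.3939°W: 112.4 mi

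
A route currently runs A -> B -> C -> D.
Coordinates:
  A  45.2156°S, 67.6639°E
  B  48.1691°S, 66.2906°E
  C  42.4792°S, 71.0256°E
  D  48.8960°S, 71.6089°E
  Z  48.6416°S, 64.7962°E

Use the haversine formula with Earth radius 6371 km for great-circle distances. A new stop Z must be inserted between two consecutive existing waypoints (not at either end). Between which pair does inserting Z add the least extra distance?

between A and B

Added distance for inserting Z between each consecutive pair:
A–B: 216.2 km
B–C: 228.4 km
C–D: 623.8 km
Smallest added distance is 216.2 km, inserting between A and B.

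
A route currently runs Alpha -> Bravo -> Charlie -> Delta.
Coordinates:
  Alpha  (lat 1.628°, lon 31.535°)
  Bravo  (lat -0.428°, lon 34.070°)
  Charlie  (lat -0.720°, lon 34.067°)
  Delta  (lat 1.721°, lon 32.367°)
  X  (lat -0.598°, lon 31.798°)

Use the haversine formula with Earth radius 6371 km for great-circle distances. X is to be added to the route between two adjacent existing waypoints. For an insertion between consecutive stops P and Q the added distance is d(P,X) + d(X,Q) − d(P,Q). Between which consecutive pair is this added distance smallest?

Added distance for inserting X between each consecutive pair:
Alpha–Bravo: 139.7 km
Bravo–Charlie: 473.5 km
Charlie–Delta: 187.4 km
Smallest added distance is 139.7 km, inserting between Alpha and Bravo.

between Alpha and Bravo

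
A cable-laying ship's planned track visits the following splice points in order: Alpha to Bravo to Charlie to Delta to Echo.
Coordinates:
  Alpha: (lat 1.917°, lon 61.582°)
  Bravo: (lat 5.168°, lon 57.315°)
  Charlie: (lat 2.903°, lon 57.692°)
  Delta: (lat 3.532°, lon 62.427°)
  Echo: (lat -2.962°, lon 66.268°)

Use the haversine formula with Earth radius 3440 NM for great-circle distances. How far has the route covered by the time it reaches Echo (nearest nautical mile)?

1199 NM

Leg distances:
Alpha→Bravo: 321.7 NM  (cumulative 321.7 NM)
Bravo→Charlie: 137.9 NM  (cumulative 459.5 NM)
Charlie→Delta: 286.3 NM  (cumulative 745.8 NM)
Delta→Echo: 452.9 NM  (cumulative 1198.8 NM)
Cumulative distance at Echo ≈ 1199 NM.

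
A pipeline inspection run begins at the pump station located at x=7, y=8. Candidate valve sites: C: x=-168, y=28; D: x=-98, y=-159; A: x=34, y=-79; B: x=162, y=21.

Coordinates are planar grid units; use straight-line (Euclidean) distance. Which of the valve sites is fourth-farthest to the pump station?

A

Distance to each, sorted:
D: 197.3
C: 176.1
B: 155.5
A: 91.1
The fourth-farthest is A at 91.1.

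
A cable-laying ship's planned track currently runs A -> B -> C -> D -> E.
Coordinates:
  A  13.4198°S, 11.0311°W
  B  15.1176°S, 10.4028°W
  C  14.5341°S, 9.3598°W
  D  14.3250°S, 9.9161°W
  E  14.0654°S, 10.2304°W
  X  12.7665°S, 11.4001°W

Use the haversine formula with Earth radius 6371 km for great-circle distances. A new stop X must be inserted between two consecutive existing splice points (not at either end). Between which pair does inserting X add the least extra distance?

between A and B

Added distance for inserting X between each consecutive pair:
A–B: 165.1 km
B–C: 448.5 km
C–D: 467.2 km
D–E: 383.6 km
Smallest added distance is 165.1 km, inserting between A and B.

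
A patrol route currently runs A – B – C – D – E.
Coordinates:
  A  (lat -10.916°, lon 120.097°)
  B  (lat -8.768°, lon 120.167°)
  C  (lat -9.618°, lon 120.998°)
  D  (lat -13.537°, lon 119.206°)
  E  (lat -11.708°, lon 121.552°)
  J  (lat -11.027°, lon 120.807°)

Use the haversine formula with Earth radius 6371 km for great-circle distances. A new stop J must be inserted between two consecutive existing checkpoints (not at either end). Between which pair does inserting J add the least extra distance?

between C and D

Added distance for inserting J between each consecutive pair:
A–B: 100.3 km
B–C: 287.5 km
C–D: 9.4 km
D–E: 114.1 km
Smallest added distance is 9.4 km, inserting between C and D.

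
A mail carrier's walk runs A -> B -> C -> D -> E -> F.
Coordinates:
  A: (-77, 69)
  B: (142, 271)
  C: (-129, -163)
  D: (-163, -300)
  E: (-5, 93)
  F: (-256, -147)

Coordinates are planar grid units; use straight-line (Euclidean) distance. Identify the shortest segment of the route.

Leg distances:
A→B: 297.9
B→C: 511.7
C→D: 141.2
D→E: 423.6
E→F: 347.3
The shortest leg is C–D at 141.2.

C–D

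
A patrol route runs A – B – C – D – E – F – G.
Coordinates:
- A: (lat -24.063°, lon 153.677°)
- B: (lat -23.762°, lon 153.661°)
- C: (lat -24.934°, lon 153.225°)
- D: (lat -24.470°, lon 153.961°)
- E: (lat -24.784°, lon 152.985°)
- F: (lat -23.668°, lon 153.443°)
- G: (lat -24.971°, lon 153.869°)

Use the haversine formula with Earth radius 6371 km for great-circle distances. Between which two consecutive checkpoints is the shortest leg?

Leg distances:
A→B: 33.5 km
B→C: 137.6 km
C→D: 90.5 km
D→E: 104.7 km
E→F: 132.5 km
F→G: 151.2 km
The shortest leg is A–B at 33.5 km.

A–B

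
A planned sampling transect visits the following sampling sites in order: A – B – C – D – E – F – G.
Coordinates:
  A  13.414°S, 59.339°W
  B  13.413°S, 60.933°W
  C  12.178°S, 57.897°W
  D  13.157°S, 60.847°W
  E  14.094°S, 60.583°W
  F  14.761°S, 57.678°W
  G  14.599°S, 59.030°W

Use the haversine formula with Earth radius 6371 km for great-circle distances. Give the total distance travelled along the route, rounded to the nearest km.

Leg distances:
A→B: 172.4 km  (cumulative 172.4 km)
B→C: 356.7 km  (cumulative 529.1 km)
C→D: 338.0 km  (cumulative 867.1 km)
D→E: 108.0 km  (cumulative 975.2 km)
E→F: 321.5 km  (cumulative 1296.7 km)
F→G: 146.5 km  (cumulative 1443.2 km)
Total route length ≈ 1443 km.

1443 km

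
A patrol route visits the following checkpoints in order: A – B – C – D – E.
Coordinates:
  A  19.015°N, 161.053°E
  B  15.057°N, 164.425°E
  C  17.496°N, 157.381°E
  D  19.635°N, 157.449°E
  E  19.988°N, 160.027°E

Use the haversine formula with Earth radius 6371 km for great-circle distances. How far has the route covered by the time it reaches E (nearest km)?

1877 km

Leg distances:
A→B: 567.6 km  (cumulative 567.6 km)
B→C: 799.2 km  (cumulative 1366.8 km)
C→D: 238.0 km  (cumulative 1604.7 km)
D→E: 272.5 km  (cumulative 1877.2 km)
Cumulative distance at E ≈ 1877 km.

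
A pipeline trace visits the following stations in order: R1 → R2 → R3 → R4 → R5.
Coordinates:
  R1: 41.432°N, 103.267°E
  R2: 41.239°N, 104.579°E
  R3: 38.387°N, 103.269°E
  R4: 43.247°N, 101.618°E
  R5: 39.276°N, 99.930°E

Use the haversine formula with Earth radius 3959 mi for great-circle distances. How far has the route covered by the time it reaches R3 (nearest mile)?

Leg distances:
R1→R2: 69.4 mi  (cumulative 69.4 mi)
R2→R3: 209.0 mi  (cumulative 278.3 mi)
Cumulative distance at R3 ≈ 278 mi.

278 mi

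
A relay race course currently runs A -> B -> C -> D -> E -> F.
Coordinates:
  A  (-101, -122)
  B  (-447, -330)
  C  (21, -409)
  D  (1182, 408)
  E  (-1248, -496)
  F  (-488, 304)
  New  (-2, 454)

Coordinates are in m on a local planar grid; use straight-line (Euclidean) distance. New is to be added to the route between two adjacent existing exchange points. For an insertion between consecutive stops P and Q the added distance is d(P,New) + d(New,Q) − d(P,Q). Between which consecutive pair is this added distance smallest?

Added distance for inserting New between each consecutive pair:
A–B: 1082.2 m
B–C: 1290.2 m
C–D: 628.5 m
D–E: 159.0 m
E–F: 972.0 m
Smallest added distance is 159.0 m, inserting between D and E.

between D and E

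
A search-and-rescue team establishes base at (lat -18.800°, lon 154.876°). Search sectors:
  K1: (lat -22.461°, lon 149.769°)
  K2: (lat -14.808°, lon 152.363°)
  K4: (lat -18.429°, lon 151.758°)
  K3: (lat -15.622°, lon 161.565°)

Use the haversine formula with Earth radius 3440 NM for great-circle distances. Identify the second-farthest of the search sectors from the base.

K1

Distances from the base ((lat -18.800°, lon 154.876°)):
K3: 428.4 NM
K1: 361.4 NM
K2: 279.8 NM
K4: 178.8 NM
The second-farthest is K1 at 361.4 NM.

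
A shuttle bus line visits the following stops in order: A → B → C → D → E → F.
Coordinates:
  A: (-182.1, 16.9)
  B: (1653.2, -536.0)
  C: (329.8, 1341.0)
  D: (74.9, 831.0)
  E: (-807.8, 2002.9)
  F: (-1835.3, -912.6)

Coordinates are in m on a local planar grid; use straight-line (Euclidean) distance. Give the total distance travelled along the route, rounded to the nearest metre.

Leg distances:
A→B: 1916.8 m  (cumulative 1916.8 m)
B→C: 2296.6 m  (cumulative 4213.4 m)
C→D: 570.2 m  (cumulative 4783.6 m)
D→E: 1467.1 m  (cumulative 6250.7 m)
E→F: 3091.3 m  (cumulative 9342.0 m)
Total route length ≈ 9342 m.

9342 m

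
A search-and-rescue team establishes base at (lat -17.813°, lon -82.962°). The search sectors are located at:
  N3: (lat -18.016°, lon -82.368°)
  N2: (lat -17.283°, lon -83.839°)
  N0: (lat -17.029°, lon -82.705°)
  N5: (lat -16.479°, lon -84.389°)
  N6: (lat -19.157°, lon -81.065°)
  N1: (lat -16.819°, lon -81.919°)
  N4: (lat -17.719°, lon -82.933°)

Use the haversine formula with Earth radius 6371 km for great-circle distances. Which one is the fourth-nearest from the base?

Distance to each, sorted:
N4: 10.9 km
N3: 66.8 km
N0: 91.3 km
N2: 110.1 km
N1: 156.4 km
N5: 212.1 km
N6: 249.7 km
The fourth-nearest is N2 at 110.1 km.

N2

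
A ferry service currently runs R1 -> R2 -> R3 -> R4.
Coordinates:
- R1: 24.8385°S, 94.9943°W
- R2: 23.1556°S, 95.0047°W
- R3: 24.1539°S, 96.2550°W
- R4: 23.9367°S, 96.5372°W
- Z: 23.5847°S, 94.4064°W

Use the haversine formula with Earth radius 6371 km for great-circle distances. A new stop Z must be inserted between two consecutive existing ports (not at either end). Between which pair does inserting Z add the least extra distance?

Added distance for inserting Z between each consecutive pair:
R1–R2: 42.0 km
R2–R3: 106.9 km
R3–R4: 381.2 km
Smallest added distance is 42.0 km, inserting between R1 and R2.

between R1 and R2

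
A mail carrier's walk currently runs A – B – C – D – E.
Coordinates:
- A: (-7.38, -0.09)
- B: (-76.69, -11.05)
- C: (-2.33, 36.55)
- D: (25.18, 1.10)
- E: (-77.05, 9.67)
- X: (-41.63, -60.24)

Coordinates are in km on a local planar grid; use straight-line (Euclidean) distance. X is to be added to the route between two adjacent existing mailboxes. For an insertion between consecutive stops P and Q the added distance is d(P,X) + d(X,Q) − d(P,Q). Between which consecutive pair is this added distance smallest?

Added distance for inserting X between each consecutive pair:
A–B: 59.5 km
B–C: 76.6 km
C–D: 150.3 km
D–E: 66.5 km
Smallest added distance is 59.5 km, inserting between A and B.

between A and B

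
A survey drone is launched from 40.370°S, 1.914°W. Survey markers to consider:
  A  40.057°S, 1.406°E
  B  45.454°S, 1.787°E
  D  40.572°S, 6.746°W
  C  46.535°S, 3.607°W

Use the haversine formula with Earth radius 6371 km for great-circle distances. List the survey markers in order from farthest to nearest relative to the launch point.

Distance from the launch point at 40.370°S, 1.914°W to each:
C 46.535°S, 3.607°W: 699.0 km
B 45.454°S, 1.787°E: 640.5 km
D 40.572°S, 6.746°W: 409.3 km
A 40.057°S, 1.406°E: 284.0 km

C, B, D, A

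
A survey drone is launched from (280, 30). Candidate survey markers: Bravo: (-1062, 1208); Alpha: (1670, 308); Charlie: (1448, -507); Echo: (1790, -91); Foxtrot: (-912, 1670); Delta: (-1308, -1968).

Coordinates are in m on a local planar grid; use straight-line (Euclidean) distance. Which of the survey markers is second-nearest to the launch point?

Distances from the launch point ((280, 30)):
Charlie: 1285.5 m
Alpha: 1417.5 m
Echo: 1514.8 m
Bravo: 1785.7 m
Foxtrot: 2027.4 m
Delta: 2552.2 m
The second-nearest is Alpha at 1417.5 m.

Alpha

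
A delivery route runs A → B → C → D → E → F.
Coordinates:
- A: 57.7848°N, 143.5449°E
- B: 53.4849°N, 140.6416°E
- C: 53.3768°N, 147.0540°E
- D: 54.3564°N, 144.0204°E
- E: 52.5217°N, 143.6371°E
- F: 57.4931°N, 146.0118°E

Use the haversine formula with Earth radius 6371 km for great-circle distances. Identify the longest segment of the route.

Leg distances:
A→B: 511.6 km
B→C: 424.8 km
C→D: 226.8 km
D→E: 205.6 km
E→F: 573.1 km
The longest leg is E–F at 573.1 km.

E–F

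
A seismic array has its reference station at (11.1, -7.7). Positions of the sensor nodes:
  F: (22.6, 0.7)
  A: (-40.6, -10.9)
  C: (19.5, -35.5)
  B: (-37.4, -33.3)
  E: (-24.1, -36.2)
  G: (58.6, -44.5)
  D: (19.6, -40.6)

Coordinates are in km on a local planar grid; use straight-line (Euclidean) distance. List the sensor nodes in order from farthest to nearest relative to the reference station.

G, B, A, E, D, C, F

Computing each straight-line distance from (11.1, -7.7):
G (58.6, -44.5): 60.1 km
B (-37.4, -33.3): 54.8 km
A (-40.6, -10.9): 51.8 km
E (-24.1, -36.2): 45.3 km
D (19.6, -40.6): 34.0 km
C (19.5, -35.5): 29.0 km
F (22.6, 0.7): 14.2 km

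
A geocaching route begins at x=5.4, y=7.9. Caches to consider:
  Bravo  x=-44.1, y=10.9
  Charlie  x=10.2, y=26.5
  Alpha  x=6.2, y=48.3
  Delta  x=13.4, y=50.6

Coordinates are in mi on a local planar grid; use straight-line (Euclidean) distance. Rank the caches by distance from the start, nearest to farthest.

Computing each straight-line distance from x=5.4, y=7.9:
Charlie x=10.2, y=26.5: 19.2 mi
Alpha x=6.2, y=48.3: 40.4 mi
Delta x=13.4, y=50.6: 43.4 mi
Bravo x=-44.1, y=10.9: 49.6 mi

Charlie, Alpha, Delta, Bravo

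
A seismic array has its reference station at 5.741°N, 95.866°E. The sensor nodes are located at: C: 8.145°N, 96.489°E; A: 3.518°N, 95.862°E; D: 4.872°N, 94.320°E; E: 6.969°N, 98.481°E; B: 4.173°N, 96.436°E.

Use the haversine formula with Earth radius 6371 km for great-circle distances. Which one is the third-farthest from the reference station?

A

Distance to each, sorted:
E: 319.6 km
C: 276.0 km
A: 247.2 km
D: 196.6 km
B: 185.4 km
The third-farthest is A at 247.2 km.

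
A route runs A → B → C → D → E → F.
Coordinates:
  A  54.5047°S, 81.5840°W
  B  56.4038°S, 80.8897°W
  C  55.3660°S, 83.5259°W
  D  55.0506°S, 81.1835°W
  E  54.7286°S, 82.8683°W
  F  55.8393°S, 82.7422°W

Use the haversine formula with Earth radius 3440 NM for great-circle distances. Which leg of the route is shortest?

Leg distances:
A→B: 116.4 NM
B→C: 108.4 NM
C→D: 82.4 NM
D→E: 61.3 NM
E→F: 66.8 NM
The shortest leg is D–E at 61.3 NM.

D–E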